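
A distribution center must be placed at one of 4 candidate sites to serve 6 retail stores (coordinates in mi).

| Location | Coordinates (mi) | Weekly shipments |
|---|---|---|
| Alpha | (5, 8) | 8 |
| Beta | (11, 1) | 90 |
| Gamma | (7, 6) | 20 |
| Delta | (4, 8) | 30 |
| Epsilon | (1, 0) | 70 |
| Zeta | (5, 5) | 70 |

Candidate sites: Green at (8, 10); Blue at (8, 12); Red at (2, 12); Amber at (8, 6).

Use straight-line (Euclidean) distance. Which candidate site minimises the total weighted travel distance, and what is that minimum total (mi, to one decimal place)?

Amber, total 1574.5 mi

Total weighted distance at each candidate:
  Green (8, 10): total = 2361.9
  Blue (8, 12): total = 2863.1
  Red (2, 12): total = 2985.5
  Amber (8, 6): total = 1574.5
Minimum is at Amber with total 1574.5 mi.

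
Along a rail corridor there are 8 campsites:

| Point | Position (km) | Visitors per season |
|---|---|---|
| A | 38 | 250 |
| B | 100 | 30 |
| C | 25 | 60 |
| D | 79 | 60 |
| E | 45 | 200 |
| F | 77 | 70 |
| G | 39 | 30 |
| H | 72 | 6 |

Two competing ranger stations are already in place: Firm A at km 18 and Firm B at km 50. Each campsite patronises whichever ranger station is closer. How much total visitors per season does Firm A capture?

60

The indifferent point is the midpoint (18+50)/2 = 34; campsites left of it (closer to Firm A at 18) go to Firm A, those right go to Firm B.
  C at 25 (w=60) → Firm A
  A at 38 (w=250) → Firm B
  G at 39 (w=30) → Firm B
  E at 45 (w=200) → Firm B
  H at 72 (w=6) → Firm B
  F at 77 (w=70) → Firm B
  D at 79 (w=60) → Firm B
  B at 100 (w=30) → Firm B
Firm A captures 60; Firm B captures 646.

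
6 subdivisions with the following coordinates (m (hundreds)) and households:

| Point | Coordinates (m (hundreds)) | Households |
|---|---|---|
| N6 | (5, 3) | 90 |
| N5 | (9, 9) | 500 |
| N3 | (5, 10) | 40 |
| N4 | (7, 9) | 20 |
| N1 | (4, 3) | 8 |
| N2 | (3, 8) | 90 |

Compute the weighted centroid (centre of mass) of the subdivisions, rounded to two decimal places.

(7.48, 8.15)

The minimiser of Σwᵢ‖p−pᵢ‖² is the weighted centroid p* = (Σwᵢpᵢ)/(Σwᵢ).
Σwᵢ = 748.
Σwᵢxᵢ = 90·5 + 500·9 + 40·5 + 20·7 + 8·4 + 90·3 = 5592.
Σwᵢyᵢ = 90·3 + 500·9 + 40·10 + 20·9 + 8·3 + 90·8 = 6094.
x* = 5592/748 = 7.48, y* = 6094/748 = 8.15.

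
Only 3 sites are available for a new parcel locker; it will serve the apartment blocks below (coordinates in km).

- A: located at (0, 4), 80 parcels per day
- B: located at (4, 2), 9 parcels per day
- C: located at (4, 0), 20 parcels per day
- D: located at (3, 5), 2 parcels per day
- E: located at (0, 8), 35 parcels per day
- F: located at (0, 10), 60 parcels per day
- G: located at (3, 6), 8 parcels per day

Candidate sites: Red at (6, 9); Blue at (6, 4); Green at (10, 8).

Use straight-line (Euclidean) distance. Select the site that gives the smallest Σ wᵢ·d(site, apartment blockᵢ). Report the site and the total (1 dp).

Blue, total 1391.6 km

Total weighted distance at each candidate:
  Red (6, 9): total = 1496.5
  Blue (6, 4): total = 1391.6
  Green (10, 8): total = 2173.3
Minimum is at Blue with total 1391.6 km.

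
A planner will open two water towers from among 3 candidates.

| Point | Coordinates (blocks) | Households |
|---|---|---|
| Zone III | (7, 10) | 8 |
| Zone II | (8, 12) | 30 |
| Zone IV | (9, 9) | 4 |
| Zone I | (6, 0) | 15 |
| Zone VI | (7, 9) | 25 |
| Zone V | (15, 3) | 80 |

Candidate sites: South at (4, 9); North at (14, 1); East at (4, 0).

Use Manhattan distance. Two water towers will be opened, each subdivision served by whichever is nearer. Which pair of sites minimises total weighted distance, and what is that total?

Evaluate every pair (each demand assigned to the nearer of the two):
  {South, North}: total = 712
  {North, East}: total = 1206
  {South, East}: total = 1487
Best pair: {South, North} with total 712.

{South, North}, total 712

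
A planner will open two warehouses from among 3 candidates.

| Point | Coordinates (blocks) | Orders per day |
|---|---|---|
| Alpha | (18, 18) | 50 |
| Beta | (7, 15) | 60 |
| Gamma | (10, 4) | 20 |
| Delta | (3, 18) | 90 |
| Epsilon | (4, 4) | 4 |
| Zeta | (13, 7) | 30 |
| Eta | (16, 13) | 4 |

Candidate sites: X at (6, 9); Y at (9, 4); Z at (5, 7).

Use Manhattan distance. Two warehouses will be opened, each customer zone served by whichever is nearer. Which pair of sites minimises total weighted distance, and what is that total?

Evaluate every pair (each demand assigned to the nearer of the two):
  {X, Y}: total = 2856
  {X, Z}: total = 3022
  {Y, Z}: total = 3230
Best pair: {X, Y} with total 2856.

{X, Y}, total 2856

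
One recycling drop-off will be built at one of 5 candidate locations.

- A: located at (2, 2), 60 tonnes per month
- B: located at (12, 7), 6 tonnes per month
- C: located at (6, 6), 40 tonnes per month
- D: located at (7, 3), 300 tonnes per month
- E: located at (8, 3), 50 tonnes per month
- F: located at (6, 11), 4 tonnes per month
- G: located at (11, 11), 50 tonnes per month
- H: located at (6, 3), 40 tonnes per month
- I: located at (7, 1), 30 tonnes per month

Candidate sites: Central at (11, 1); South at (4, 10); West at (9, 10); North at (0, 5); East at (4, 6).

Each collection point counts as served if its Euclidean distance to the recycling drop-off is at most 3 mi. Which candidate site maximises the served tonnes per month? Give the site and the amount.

West, covering 50

Coverage radius r = 3 mi; a point is covered iff (Δx)²+(Δy)² ≤ 3² = 9.
  Central (11, 1): covers {none} → 0
  South (4, 10): covers {F} → 4
  West (9, 10): covers {G} → 50
  North (0, 5): covers {none} → 0
  East (4, 6): covers {C} → 40
Maximum coverage at West: 50 tonnes per month.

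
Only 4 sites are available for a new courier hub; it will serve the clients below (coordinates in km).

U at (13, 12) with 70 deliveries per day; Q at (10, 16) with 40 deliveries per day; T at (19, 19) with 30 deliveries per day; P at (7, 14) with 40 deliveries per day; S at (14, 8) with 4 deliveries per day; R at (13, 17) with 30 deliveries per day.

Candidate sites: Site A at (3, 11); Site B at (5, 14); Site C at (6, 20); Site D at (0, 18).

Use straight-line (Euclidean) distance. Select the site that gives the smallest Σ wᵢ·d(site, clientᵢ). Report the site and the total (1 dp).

Total weighted distance at each candidate:
  Site A (3, 11): total = 2179.7
  Site B (5, 14): total = 1618.2
  Site C (6, 20): total = 1891.0
  Site D (0, 18): total = 2763.4
Minimum is at Site B with total 1618.2 km.

Site B, total 1618.2 km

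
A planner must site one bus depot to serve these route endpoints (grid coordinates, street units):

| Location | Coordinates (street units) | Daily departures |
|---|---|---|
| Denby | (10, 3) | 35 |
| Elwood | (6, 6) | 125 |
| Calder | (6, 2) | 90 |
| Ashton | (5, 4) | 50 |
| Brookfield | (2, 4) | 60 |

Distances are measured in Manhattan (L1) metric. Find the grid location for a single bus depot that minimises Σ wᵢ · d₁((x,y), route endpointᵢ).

(6, 4)

Manhattan distance separates: Σwᵢ(|x−xᵢ|+|y−yᵢ|) = Σwᵢ|x−xᵢ| + Σwᵢ|y−yᵢ|, so x and y are optimised independently as 1-D weighted medians.
Total weight W = 360; half = 180.
x-coordinate, sorted with cumulative weight:
  x=2 (Brookfield, w=60) cum 60
  x=5 (Ashton, w=50) cum 110
  x=6 (Elwood, w=125) cum 235  ← median
  x=6 (Calder, w=90) cum 325
  x=10 (Denby, w=35) cum 360
⇒ x* = 6
y-coordinate, sorted with cumulative weight:
  y=2 (Calder, w=90) cum 90
  y=3 (Denby, w=35) cum 125
  y=4 (Ashton, w=50) cum 175
  y=4 (Brookfield, w=60) cum 235  ← median
  y=6 (Elwood, w=125) cum 360
⇒ y* = 4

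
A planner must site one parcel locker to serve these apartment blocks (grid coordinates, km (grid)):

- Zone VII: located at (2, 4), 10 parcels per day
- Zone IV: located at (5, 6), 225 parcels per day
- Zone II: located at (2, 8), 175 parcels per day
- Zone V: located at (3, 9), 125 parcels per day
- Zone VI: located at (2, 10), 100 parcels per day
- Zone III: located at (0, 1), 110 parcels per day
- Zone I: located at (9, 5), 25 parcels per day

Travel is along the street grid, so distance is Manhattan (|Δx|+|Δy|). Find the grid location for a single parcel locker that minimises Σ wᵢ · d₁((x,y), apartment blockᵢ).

Manhattan distance separates: Σwᵢ(|x−xᵢ|+|y−yᵢ|) = Σwᵢ|x−xᵢ| + Σwᵢ|y−yᵢ|, so x and y are optimised independently as 1-D weighted medians.
Total weight W = 770; half = 385.
x-coordinate, sorted with cumulative weight:
  x=0 (Zone III, w=110) cum 110
  x=2 (Zone VII, w=10) cum 120
  x=2 (Zone II, w=175) cum 295
  x=2 (Zone VI, w=100) cum 395  ← median
  x=3 (Zone V, w=125) cum 520
  x=5 (Zone IV, w=225) cum 745
  x=9 (Zone I, w=25) cum 770
⇒ x* = 2
y-coordinate, sorted with cumulative weight:
  y=1 (Zone III, w=110) cum 110
  y=4 (Zone VII, w=10) cum 120
  y=5 (Zone I, w=25) cum 145
  y=6 (Zone IV, w=225) cum 370
  y=8 (Zone II, w=175) cum 545  ← median
  y=9 (Zone V, w=125) cum 670
  y=10 (Zone VI, w=100) cum 770
⇒ y* = 8

(2, 8)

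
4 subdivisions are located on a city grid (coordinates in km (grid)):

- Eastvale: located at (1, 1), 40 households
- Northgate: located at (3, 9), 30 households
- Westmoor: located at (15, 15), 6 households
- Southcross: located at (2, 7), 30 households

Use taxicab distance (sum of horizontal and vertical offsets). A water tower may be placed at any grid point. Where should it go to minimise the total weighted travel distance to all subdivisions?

(2, 7)

Manhattan distance separates: Σwᵢ(|x−xᵢ|+|y−yᵢ|) = Σwᵢ|x−xᵢ| + Σwᵢ|y−yᵢ|, so x and y are optimised independently as 1-D weighted medians.
Total weight W = 106; half = 53.
x-coordinate, sorted with cumulative weight:
  x=1 (Eastvale, w=40) cum 40
  x=2 (Southcross, w=30) cum 70  ← median
  x=3 (Northgate, w=30) cum 100
  x=15 (Westmoor, w=6) cum 106
⇒ x* = 2
y-coordinate, sorted with cumulative weight:
  y=1 (Eastvale, w=40) cum 40
  y=7 (Southcross, w=30) cum 70  ← median
  y=9 (Northgate, w=30) cum 100
  y=15 (Westmoor, w=6) cum 106
⇒ y* = 7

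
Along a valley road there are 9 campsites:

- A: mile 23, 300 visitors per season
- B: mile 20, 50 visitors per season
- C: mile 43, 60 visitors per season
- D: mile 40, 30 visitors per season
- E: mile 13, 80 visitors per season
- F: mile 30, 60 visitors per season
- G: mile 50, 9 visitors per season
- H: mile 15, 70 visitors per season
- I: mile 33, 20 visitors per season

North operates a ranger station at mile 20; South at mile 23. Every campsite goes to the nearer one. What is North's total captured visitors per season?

200

The indifferent point is the midpoint (20+23)/2 = 21.5; campsites left of it (closer to North at 20) go to North, those right go to South.
  E at 13 (w=80) → North
  H at 15 (w=70) → North
  B at 20 (w=50) → North
  A at 23 (w=300) → South
  F at 30 (w=60) → South
  I at 33 (w=20) → South
  D at 40 (w=30) → South
  C at 43 (w=60) → South
  G at 50 (w=9) → South
North captures 200; South captures 479.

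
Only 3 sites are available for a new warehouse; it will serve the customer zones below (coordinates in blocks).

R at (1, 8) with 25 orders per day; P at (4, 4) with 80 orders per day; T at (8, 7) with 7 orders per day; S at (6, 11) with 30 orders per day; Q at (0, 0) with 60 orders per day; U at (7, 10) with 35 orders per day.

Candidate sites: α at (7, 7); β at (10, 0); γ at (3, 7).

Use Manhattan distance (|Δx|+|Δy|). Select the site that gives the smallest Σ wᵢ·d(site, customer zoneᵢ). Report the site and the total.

γ, total 1485 blocks

Total weighted distance at each candidate:
  α (7, 7): total = 1757
  β (10, 0): total = 2793
  γ (3, 7): total = 1485
Minimum is at γ with total 1485 blocks.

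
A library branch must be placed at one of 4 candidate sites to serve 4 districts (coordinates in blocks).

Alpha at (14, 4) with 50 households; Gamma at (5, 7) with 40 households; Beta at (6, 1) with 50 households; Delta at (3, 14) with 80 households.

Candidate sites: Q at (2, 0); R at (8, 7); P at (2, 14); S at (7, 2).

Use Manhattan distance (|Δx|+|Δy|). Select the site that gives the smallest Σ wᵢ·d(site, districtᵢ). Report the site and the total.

R, total 1930 blocks

Total weighted distance at each candidate:
  Q (2, 0): total = 2650
  R (8, 7): total = 1930
  P (2, 14): total = 2430
  S (7, 2): total = 2110
Minimum is at R with total 1930 blocks.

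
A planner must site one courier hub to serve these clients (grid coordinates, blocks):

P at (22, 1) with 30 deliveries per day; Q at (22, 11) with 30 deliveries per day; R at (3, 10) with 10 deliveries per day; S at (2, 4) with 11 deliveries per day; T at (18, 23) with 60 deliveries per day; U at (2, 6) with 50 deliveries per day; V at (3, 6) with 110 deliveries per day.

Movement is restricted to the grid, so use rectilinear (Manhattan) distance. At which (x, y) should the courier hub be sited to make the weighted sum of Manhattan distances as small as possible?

Manhattan distance separates: Σwᵢ(|x−xᵢ|+|y−yᵢ|) = Σwᵢ|x−xᵢ| + Σwᵢ|y−yᵢ|, so x and y are optimised independently as 1-D weighted medians.
Total weight W = 301; half = 150.5.
x-coordinate, sorted with cumulative weight:
  x=2 (S, w=11) cum 11
  x=2 (U, w=50) cum 61
  x=3 (R, w=10) cum 71
  x=3 (V, w=110) cum 181  ← median
  x=18 (T, w=60) cum 241
  x=22 (P, w=30) cum 271
  x=22 (Q, w=30) cum 301
⇒ x* = 3
y-coordinate, sorted with cumulative weight:
  y=1 (P, w=30) cum 30
  y=4 (S, w=11) cum 41
  y=6 (U, w=50) cum 91
  y=6 (V, w=110) cum 201  ← median
  y=10 (R, w=10) cum 211
  y=11 (Q, w=30) cum 241
  y=23 (T, w=60) cum 301
⇒ y* = 6

(3, 6)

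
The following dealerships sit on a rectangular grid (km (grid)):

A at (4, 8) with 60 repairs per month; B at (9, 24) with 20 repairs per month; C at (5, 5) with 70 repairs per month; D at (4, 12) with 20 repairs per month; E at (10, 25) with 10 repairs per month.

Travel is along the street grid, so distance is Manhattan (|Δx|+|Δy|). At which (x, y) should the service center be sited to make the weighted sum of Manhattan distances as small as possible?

Manhattan distance separates: Σwᵢ(|x−xᵢ|+|y−yᵢ|) = Σwᵢ|x−xᵢ| + Σwᵢ|y−yᵢ|, so x and y are optimised independently as 1-D weighted medians.
Total weight W = 180; half = 90.
x-coordinate, sorted with cumulative weight:
  x=4 (A, w=60) cum 60
  x=4 (D, w=20) cum 80
  x=5 (C, w=70) cum 150  ← median
  x=9 (B, w=20) cum 170
  x=10 (E, w=10) cum 180
⇒ x* = 5
y-coordinate, sorted with cumulative weight:
  y=5 (C, w=70) cum 70
  y=8 (A, w=60) cum 130  ← median
  y=12 (D, w=20) cum 150
  y=24 (B, w=20) cum 170
  y=25 (E, w=10) cum 180
⇒ y* = 8

(5, 8)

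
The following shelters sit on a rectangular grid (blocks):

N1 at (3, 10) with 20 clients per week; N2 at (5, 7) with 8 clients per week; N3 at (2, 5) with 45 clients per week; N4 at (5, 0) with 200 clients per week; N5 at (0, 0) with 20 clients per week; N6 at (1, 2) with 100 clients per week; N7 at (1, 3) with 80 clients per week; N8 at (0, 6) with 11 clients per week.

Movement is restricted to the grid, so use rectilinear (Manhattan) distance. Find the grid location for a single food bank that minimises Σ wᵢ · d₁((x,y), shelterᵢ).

(2, 2)

Manhattan distance separates: Σwᵢ(|x−xᵢ|+|y−yᵢ|) = Σwᵢ|x−xᵢ| + Σwᵢ|y−yᵢ|, so x and y are optimised independently as 1-D weighted medians.
Total weight W = 484; half = 242.
x-coordinate, sorted with cumulative weight:
  x=0 (N5, w=20) cum 20
  x=0 (N8, w=11) cum 31
  x=1 (N6, w=100) cum 131
  x=1 (N7, w=80) cum 211
  x=2 (N3, w=45) cum 256  ← median
  x=3 (N1, w=20) cum 276
  x=5 (N2, w=8) cum 284
  x=5 (N4, w=200) cum 484
⇒ x* = 2
y-coordinate, sorted with cumulative weight:
  y=0 (N4, w=200) cum 200
  y=0 (N5, w=20) cum 220
  y=2 (N6, w=100) cum 320  ← median
  y=3 (N7, w=80) cum 400
  y=5 (N3, w=45) cum 445
  y=6 (N8, w=11) cum 456
  y=7 (N2, w=8) cum 464
  y=10 (N1, w=20) cum 484
⇒ y* = 2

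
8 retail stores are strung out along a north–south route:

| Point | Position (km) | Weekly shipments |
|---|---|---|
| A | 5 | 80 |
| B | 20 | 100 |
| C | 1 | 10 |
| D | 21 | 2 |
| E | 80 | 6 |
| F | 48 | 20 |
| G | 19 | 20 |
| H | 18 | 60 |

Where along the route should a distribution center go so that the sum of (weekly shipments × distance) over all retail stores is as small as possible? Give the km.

For a sum of weighted absolute distances on a line, the optimum is the weighted median (not the mean). Total weight W = 298; half-weight = 149.
Sort by position and accumulate weight:
  km 1 (C, w=10) → cum 10
  km 5 (A, w=80) → cum 90
  km 18 (H, w=60) → cum 150  ≥ 149 → median here
  km 19 (G, w=20) → cum 170
  km 20 (B, w=100) → cum 270
  km 21 (D, w=2) → cum 272
  km 48 (F, w=20) → cum 292
  km 80 (E, w=6) → cum 298
Optimal location: km 18.

x = 18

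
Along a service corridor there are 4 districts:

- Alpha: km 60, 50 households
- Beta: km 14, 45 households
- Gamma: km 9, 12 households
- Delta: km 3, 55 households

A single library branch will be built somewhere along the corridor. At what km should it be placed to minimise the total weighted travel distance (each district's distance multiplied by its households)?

x = 14

For a sum of weighted absolute distances on a line, the optimum is the weighted median (not the mean). Total weight W = 162; half-weight = 81.
Sort by position and accumulate weight:
  km 3 (Delta, w=55) → cum 55
  km 9 (Gamma, w=12) → cum 67
  km 14 (Beta, w=45) → cum 112  ≥ 81 → median here
  km 60 (Alpha, w=50) → cum 162
Optimal location: km 14.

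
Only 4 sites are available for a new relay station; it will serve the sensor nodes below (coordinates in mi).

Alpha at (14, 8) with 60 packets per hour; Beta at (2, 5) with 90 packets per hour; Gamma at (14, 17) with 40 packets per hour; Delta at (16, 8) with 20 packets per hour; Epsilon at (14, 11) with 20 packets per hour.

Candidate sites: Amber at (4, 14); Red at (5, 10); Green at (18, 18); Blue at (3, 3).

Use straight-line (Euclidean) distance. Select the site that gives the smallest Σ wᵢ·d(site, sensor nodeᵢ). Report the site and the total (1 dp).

Total weighted distance at each candidate:
  Amber (4, 14): total = 2424.2
  Red (5, 10): total = 1938.7
  Green (18, 18): total = 3031.7
  Blue (3, 3): total = 2189.0
Minimum is at Red with total 1938.7 mi.

Red, total 1938.7 mi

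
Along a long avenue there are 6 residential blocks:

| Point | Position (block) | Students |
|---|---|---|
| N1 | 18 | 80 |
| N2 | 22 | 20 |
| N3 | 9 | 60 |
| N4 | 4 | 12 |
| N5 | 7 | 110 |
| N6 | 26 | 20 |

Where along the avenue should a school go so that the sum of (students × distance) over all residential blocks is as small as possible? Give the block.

For a sum of weighted absolute distances on a line, the optimum is the weighted median (not the mean). Total weight W = 302; half-weight = 151.
Sort by position and accumulate weight:
  block 4 (N4, w=12) → cum 12
  block 7 (N5, w=110) → cum 122
  block 9 (N3, w=60) → cum 182  ≥ 151 → median here
  block 18 (N1, w=80) → cum 262
  block 22 (N2, w=20) → cum 282
  block 26 (N6, w=20) → cum 302
Optimal location: block 9.

x = 9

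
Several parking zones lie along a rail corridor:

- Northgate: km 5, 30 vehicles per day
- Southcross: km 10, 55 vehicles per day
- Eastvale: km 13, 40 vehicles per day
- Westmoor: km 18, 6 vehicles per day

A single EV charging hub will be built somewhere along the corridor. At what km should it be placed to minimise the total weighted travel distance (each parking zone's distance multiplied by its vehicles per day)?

x = 10

For a sum of weighted absolute distances on a line, the optimum is the weighted median (not the mean). Total weight W = 131; half-weight = 65.5.
Sort by position and accumulate weight:
  km 5 (Northgate, w=30) → cum 30
  km 10 (Southcross, w=55) → cum 85  ≥ 65.5 → median here
  km 13 (Eastvale, w=40) → cum 125
  km 18 (Westmoor, w=6) → cum 131
Optimal location: km 10.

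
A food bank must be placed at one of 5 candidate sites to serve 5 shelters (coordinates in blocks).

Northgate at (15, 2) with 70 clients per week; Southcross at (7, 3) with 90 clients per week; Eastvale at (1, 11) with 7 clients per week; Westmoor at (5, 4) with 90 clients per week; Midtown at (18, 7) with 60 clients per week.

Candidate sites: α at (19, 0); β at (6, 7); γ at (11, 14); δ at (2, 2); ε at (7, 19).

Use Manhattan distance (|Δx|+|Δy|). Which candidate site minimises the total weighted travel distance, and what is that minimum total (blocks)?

β, total 2573 blocks

Total weighted distance at each candidate:
  α (19, 0): total = 4073
  β (6, 7): total = 2573
  γ (11, 14): total = 4841
  δ (2, 2): total = 3230
  ε (7, 19): total = 6198
Minimum is at β with total 2573 blocks.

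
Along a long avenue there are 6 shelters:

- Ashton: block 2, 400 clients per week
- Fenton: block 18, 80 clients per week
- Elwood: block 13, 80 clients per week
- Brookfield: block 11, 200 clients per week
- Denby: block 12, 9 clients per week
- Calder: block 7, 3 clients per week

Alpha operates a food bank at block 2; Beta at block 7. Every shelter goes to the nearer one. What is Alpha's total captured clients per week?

The indifferent point is the midpoint (2+7)/2 = 4.5; shelters left of it (closer to Alpha at 2) go to Alpha, those right go to Beta.
  Ashton at 2 (w=400) → Alpha
  Calder at 7 (w=3) → Beta
  Brookfield at 11 (w=200) → Beta
  Denby at 12 (w=9) → Beta
  Elwood at 13 (w=80) → Beta
  Fenton at 18 (w=80) → Beta
Alpha captures 400; Beta captures 372.

400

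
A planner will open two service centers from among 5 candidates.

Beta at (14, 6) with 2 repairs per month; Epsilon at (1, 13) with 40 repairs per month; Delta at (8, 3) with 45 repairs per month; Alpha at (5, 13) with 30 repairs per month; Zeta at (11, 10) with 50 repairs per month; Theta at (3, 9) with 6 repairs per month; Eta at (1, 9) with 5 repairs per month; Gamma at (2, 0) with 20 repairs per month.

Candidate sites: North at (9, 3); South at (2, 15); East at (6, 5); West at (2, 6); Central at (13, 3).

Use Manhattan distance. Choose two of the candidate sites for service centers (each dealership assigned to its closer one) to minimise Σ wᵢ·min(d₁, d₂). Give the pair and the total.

Evaluate every pair (each demand assigned to the nearer of the two):
  {North, South}: total = 1058
  {South, East}: total = 1225
  {North, West}: total = 1295
  {South, Central}: total = 1310
  {East, West}: total = 1452
  {West, Central}: total = 1467
  {South, West}: total = 1513
  {North, East}: total = 1568
  {East, Central}: total = 1695
  {North, Central}: total = 1985
Best pair: {North, South} with total 1058.

{North, South}, total 1058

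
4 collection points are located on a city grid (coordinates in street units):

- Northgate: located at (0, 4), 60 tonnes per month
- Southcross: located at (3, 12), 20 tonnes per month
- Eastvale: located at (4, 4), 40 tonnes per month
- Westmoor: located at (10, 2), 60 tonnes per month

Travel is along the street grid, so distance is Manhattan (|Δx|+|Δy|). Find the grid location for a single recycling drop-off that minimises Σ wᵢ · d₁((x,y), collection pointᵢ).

(4, 4)

Manhattan distance separates: Σwᵢ(|x−xᵢ|+|y−yᵢ|) = Σwᵢ|x−xᵢ| + Σwᵢ|y−yᵢ|, so x and y are optimised independently as 1-D weighted medians.
Total weight W = 180; half = 90.
x-coordinate, sorted with cumulative weight:
  x=0 (Northgate, w=60) cum 60
  x=3 (Southcross, w=20) cum 80
  x=4 (Eastvale, w=40) cum 120  ← median
  x=10 (Westmoor, w=60) cum 180
⇒ x* = 4
y-coordinate, sorted with cumulative weight:
  y=2 (Westmoor, w=60) cum 60
  y=4 (Northgate, w=60) cum 120  ← median
  y=4 (Eastvale, w=40) cum 160
  y=12 (Southcross, w=20) cum 180
⇒ y* = 4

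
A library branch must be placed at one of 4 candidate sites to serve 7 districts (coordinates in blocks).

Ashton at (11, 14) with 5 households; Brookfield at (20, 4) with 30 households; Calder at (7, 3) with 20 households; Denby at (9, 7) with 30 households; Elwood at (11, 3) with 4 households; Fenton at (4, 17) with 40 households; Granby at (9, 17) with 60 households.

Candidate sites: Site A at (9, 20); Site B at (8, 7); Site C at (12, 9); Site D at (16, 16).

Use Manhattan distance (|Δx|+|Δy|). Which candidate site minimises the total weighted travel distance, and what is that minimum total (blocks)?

Site B, total 1878 blocks

Total weighted distance at each candidate:
  Site A (9, 20): total = 2196
  Site B (8, 7): total = 1878
  Site C (12, 9): total = 2118
  Site D (16, 16): total = 2507
Minimum is at Site B with total 1878 blocks.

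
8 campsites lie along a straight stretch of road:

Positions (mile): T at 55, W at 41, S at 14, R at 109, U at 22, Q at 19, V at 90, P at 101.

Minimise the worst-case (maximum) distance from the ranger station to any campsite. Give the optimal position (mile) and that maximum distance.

The 1-center on a line is the midpoint of the two extreme points: leftmost at 14, rightmost at 109.
Optimal location = (14 + 109)/2 = 61.5; maximum distance = (109 − 14)/2 = 47.5.

location 61.5, max distance 47.5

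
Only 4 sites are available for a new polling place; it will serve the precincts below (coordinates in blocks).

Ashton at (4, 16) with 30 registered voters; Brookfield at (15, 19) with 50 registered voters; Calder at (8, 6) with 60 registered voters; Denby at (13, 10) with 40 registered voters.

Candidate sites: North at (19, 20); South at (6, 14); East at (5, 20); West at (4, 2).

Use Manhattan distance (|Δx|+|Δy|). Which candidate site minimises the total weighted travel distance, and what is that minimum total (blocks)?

Total weighted distance at each candidate:
  North (19, 20): total = 2960
  South (6, 14): total = 1860
  East (5, 20): total = 2440
  West (4, 2): total = 2980
Minimum is at South with total 1860 blocks.

South, total 1860 blocks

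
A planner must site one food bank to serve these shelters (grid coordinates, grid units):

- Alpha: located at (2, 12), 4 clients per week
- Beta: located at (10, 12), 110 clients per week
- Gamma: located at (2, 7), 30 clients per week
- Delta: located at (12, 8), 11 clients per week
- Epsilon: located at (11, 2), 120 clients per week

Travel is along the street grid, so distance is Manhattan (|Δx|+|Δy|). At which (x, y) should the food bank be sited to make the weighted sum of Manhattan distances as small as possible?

(10, 7)

Manhattan distance separates: Σwᵢ(|x−xᵢ|+|y−yᵢ|) = Σwᵢ|x−xᵢ| + Σwᵢ|y−yᵢ|, so x and y are optimised independently as 1-D weighted medians.
Total weight W = 275; half = 137.5.
x-coordinate, sorted with cumulative weight:
  x=2 (Alpha, w=4) cum 4
  x=2 (Gamma, w=30) cum 34
  x=10 (Beta, w=110) cum 144  ← median
  x=11 (Epsilon, w=120) cum 264
  x=12 (Delta, w=11) cum 275
⇒ x* = 10
y-coordinate, sorted with cumulative weight:
  y=2 (Epsilon, w=120) cum 120
  y=7 (Gamma, w=30) cum 150  ← median
  y=8 (Delta, w=11) cum 161
  y=12 (Alpha, w=4) cum 165
  y=12 (Beta, w=110) cum 275
⇒ y* = 7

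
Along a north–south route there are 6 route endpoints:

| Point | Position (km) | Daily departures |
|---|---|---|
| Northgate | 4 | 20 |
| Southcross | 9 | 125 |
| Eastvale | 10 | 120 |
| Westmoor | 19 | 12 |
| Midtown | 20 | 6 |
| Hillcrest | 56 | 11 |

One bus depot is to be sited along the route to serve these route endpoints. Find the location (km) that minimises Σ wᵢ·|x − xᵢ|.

For a sum of weighted absolute distances on a line, the optimum is the weighted median (not the mean). Total weight W = 294; half-weight = 147.
Sort by position and accumulate weight:
  km 4 (Northgate, w=20) → cum 20
  km 9 (Southcross, w=125) → cum 145
  km 10 (Eastvale, w=120) → cum 265  ≥ 147 → median here
  km 19 (Westmoor, w=12) → cum 277
  km 20 (Midtown, w=6) → cum 283
  km 56 (Hillcrest, w=11) → cum 294
Optimal location: km 10.

x = 10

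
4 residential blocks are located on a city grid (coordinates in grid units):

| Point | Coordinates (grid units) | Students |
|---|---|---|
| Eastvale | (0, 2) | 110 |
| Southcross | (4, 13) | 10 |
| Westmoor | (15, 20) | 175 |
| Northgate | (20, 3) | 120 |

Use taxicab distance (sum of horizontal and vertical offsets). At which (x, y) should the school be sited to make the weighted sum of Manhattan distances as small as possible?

(15, 3)

Manhattan distance separates: Σwᵢ(|x−xᵢ|+|y−yᵢ|) = Σwᵢ|x−xᵢ| + Σwᵢ|y−yᵢ|, so x and y are optimised independently as 1-D weighted medians.
Total weight W = 415; half = 207.5.
x-coordinate, sorted with cumulative weight:
  x=0 (Eastvale, w=110) cum 110
  x=4 (Southcross, w=10) cum 120
  x=15 (Westmoor, w=175) cum 295  ← median
  x=20 (Northgate, w=120) cum 415
⇒ x* = 15
y-coordinate, sorted with cumulative weight:
  y=2 (Eastvale, w=110) cum 110
  y=3 (Northgate, w=120) cum 230  ← median
  y=13 (Southcross, w=10) cum 240
  y=20 (Westmoor, w=175) cum 415
⇒ y* = 3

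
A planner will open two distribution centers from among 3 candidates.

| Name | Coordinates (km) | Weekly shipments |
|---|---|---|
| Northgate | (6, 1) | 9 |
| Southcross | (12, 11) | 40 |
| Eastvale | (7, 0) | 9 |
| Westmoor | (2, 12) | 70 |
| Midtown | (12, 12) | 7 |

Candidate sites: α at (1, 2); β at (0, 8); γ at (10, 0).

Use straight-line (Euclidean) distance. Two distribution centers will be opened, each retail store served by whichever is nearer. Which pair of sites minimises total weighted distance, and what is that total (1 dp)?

Evaluate every pair (each demand assigned to the nearer of the two):
  {β, γ}: total = 909.5
  {α, β}: total = 999.2
  {α, γ}: total = 1300.0
Best pair: {β, γ} with total 909.5.

{β, γ}, total 909.5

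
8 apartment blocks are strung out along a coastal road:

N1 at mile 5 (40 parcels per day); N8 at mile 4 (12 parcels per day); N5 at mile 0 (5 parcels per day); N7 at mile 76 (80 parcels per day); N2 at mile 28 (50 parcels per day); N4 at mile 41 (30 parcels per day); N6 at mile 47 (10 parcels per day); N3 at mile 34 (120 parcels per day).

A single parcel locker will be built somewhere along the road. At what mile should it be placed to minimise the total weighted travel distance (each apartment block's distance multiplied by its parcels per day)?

For a sum of weighted absolute distances on a line, the optimum is the weighted median (not the mean). Total weight W = 347; half-weight = 173.5.
Sort by position and accumulate weight:
  mile 0 (N5, w=5) → cum 5
  mile 4 (N8, w=12) → cum 17
  mile 5 (N1, w=40) → cum 57
  mile 28 (N2, w=50) → cum 107
  mile 34 (N3, w=120) → cum 227  ≥ 173.5 → median here
  mile 41 (N4, w=30) → cum 257
  mile 47 (N6, w=10) → cum 267
  mile 76 (N7, w=80) → cum 347
Optimal location: mile 34.

x = 34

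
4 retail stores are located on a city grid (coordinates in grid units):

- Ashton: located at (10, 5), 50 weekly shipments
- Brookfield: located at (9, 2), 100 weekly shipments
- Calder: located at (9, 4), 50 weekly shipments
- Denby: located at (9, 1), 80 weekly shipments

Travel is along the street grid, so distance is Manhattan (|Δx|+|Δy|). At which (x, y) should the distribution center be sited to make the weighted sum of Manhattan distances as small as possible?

(9, 2)

Manhattan distance separates: Σwᵢ(|x−xᵢ|+|y−yᵢ|) = Σwᵢ|x−xᵢ| + Σwᵢ|y−yᵢ|, so x and y are optimised independently as 1-D weighted medians.
Total weight W = 280; half = 140.
x-coordinate, sorted with cumulative weight:
  x=9 (Brookfield, w=100) cum 100
  x=9 (Calder, w=50) cum 150  ← median
  x=9 (Denby, w=80) cum 230
  x=10 (Ashton, w=50) cum 280
⇒ x* = 9
y-coordinate, sorted with cumulative weight:
  y=1 (Denby, w=80) cum 80
  y=2 (Brookfield, w=100) cum 180  ← median
  y=4 (Calder, w=50) cum 230
  y=5 (Ashton, w=50) cum 280
⇒ y* = 2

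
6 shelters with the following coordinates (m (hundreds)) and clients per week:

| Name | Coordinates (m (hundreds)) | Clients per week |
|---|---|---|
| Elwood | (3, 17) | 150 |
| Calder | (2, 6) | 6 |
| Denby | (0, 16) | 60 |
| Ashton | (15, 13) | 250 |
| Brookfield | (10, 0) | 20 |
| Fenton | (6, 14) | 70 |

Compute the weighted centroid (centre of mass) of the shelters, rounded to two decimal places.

The minimiser of Σwᵢ‖p−pᵢ‖² is the weighted centroid p* = (Σwᵢpᵢ)/(Σwᵢ).
Σwᵢ = 556.
Σwᵢxᵢ = 150·3 + 6·2 + 60·0 + 250·15 + 20·10 + 70·6 = 4832.
Σwᵢyᵢ = 150·17 + 6·6 + 60·16 + 250·13 + 20·0 + 70·14 = 7776.
x* = 4832/556 = 8.69, y* = 7776/556 = 13.99.

(8.69, 13.99)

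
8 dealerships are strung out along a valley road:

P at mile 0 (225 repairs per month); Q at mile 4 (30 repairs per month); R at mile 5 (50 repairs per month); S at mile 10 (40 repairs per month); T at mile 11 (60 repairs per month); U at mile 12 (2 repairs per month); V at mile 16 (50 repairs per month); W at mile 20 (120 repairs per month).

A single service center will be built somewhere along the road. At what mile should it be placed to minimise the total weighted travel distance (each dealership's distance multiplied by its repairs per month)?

x = 5

For a sum of weighted absolute distances on a line, the optimum is the weighted median (not the mean). Total weight W = 577; half-weight = 288.5.
Sort by position and accumulate weight:
  mile 0 (P, w=225) → cum 225
  mile 4 (Q, w=30) → cum 255
  mile 5 (R, w=50) → cum 305  ≥ 288.5 → median here
  mile 10 (S, w=40) → cum 345
  mile 11 (T, w=60) → cum 405
  mile 12 (U, w=2) → cum 407
  mile 16 (V, w=50) → cum 457
  mile 20 (W, w=120) → cum 577
Optimal location: mile 5.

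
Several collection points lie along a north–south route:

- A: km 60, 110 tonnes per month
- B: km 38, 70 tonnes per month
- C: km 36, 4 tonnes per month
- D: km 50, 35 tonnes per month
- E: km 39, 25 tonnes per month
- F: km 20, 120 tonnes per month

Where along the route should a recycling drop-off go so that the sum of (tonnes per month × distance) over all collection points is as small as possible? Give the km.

x = 38

For a sum of weighted absolute distances on a line, the optimum is the weighted median (not the mean). Total weight W = 364; half-weight = 182.
Sort by position and accumulate weight:
  km 20 (F, w=120) → cum 120
  km 36 (C, w=4) → cum 124
  km 38 (B, w=70) → cum 194  ≥ 182 → median here
  km 39 (E, w=25) → cum 219
  km 50 (D, w=35) → cum 254
  km 60 (A, w=110) → cum 364
Optimal location: km 38.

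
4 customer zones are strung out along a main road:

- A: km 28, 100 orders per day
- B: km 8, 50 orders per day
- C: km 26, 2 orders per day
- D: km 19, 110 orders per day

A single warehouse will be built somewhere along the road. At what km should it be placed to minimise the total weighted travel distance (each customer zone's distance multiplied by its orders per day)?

x = 19

For a sum of weighted absolute distances on a line, the optimum is the weighted median (not the mean). Total weight W = 262; half-weight = 131.
Sort by position and accumulate weight:
  km 8 (B, w=50) → cum 50
  km 19 (D, w=110) → cum 160  ≥ 131 → median here
  km 26 (C, w=2) → cum 162
  km 28 (A, w=100) → cum 262
Optimal location: km 19.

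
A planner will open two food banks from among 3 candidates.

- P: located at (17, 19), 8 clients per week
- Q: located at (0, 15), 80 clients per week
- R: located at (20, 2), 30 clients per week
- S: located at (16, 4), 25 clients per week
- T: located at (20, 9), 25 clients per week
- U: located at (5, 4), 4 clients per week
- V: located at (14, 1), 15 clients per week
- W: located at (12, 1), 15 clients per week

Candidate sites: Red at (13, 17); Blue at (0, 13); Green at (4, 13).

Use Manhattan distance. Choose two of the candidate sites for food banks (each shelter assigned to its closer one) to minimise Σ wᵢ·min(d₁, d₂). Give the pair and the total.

Evaluate every pair (each demand assigned to the nearer of the two):
  {Red, Blue}: total = 2209
  {Red, Green}: total = 2513
  {Blue, Green}: total = 2817
Best pair: {Red, Blue} with total 2209.

{Red, Blue}, total 2209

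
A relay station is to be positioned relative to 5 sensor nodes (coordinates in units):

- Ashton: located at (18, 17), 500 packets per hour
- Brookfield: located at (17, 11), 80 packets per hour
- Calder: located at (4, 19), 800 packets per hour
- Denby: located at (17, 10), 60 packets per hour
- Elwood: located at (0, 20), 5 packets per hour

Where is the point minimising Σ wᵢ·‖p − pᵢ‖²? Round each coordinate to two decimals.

The minimiser of Σwᵢ‖p−pᵢ‖² is the weighted centroid p* = (Σwᵢpᵢ)/(Σwᵢ).
Σwᵢ = 1445.
Σwᵢxᵢ = 500·18 + 80·17 + 800·4 + 60·17 + 5·0 = 14580.
Σwᵢyᵢ = 500·17 + 80·11 + 800·19 + 60·10 + 5·20 = 25280.
x* = 14580/1445 = 10.09, y* = 25280/1445 = 17.49.

(10.09, 17.49)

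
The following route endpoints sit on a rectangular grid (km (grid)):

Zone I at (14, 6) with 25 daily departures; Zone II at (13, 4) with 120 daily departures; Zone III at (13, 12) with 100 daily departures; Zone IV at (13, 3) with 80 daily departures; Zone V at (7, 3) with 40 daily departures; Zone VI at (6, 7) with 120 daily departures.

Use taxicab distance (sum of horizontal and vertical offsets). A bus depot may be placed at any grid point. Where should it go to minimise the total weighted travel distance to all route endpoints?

Manhattan distance separates: Σwᵢ(|x−xᵢ|+|y−yᵢ|) = Σwᵢ|x−xᵢ| + Σwᵢ|y−yᵢ|, so x and y are optimised independently as 1-D weighted medians.
Total weight W = 485; half = 242.5.
x-coordinate, sorted with cumulative weight:
  x=6 (Zone VI, w=120) cum 120
  x=7 (Zone V, w=40) cum 160
  x=13 (Zone II, w=120) cum 280  ← median
  x=13 (Zone III, w=100) cum 380
  x=13 (Zone IV, w=80) cum 460
  x=14 (Zone I, w=25) cum 485
⇒ x* = 13
y-coordinate, sorted with cumulative weight:
  y=3 (Zone IV, w=80) cum 80
  y=3 (Zone V, w=40) cum 120
  y=4 (Zone II, w=120) cum 240
  y=6 (Zone I, w=25) cum 265  ← median
  y=7 (Zone VI, w=120) cum 385
  y=12 (Zone III, w=100) cum 485
⇒ y* = 6

(13, 6)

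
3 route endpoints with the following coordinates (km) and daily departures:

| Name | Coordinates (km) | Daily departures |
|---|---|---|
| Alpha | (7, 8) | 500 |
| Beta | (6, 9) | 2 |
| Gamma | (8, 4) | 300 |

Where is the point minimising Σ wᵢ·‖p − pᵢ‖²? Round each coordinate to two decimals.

The minimiser of Σwᵢ‖p−pᵢ‖² is the weighted centroid p* = (Σwᵢpᵢ)/(Σwᵢ).
Σwᵢ = 802.
Σwᵢxᵢ = 500·7 + 2·6 + 300·8 = 5912.
Σwᵢyᵢ = 500·8 + 2·9 + 300·4 = 5218.
x* = 5912/802 = 7.37, y* = 5218/802 = 6.51.

(7.37, 6.51)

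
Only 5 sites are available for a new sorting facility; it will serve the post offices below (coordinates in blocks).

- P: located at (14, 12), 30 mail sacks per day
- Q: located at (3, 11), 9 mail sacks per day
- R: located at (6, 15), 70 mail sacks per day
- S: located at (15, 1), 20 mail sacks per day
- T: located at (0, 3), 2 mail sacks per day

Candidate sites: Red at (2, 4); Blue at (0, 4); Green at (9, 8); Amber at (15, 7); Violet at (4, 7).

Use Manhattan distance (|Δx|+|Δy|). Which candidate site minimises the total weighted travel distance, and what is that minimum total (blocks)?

Total weighted distance at each candidate:
  Red (2, 4): total = 2048
  Blue (0, 4): total = 2302
  Green (9, 8): total = 1339
  Amber (15, 7): total = 1672
  Violet (4, 7): total = 1551
Minimum is at Green with total 1339 blocks.

Green, total 1339 blocks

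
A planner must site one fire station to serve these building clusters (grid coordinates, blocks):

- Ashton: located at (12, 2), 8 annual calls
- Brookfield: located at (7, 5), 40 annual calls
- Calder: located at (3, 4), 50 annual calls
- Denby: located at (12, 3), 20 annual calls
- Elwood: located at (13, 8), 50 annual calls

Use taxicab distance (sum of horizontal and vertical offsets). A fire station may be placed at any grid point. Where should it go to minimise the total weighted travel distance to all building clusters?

(7, 5)

Manhattan distance separates: Σwᵢ(|x−xᵢ|+|y−yᵢ|) = Σwᵢ|x−xᵢ| + Σwᵢ|y−yᵢ|, so x and y are optimised independently as 1-D weighted medians.
Total weight W = 168; half = 84.
x-coordinate, sorted with cumulative weight:
  x=3 (Calder, w=50) cum 50
  x=7 (Brookfield, w=40) cum 90  ← median
  x=12 (Ashton, w=8) cum 98
  x=12 (Denby, w=20) cum 118
  x=13 (Elwood, w=50) cum 168
⇒ x* = 7
y-coordinate, sorted with cumulative weight:
  y=2 (Ashton, w=8) cum 8
  y=3 (Denby, w=20) cum 28
  y=4 (Calder, w=50) cum 78
  y=5 (Brookfield, w=40) cum 118  ← median
  y=8 (Elwood, w=50) cum 168
⇒ y* = 5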